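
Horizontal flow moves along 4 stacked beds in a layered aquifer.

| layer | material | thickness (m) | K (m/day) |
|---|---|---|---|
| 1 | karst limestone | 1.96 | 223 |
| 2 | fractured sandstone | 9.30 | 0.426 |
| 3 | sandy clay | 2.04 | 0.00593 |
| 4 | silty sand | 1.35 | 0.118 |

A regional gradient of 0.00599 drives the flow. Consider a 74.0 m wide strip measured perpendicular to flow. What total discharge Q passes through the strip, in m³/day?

196

Flow is parallel to layering, so each bed carries its own Darcy discharge and the transmissivities add.
Σ(K_i·b_i) = 223×1.96 + 0.426×9.30 + 0.00593×2.04 + 0.118×1.35 = 441.2 m²/day.
Hydraulic gradient i = 0.00599.
Q = Σ(K_i·b_i) · W · i = 441.2 × 74.0 × 0.005990 = 195.6 m³/day.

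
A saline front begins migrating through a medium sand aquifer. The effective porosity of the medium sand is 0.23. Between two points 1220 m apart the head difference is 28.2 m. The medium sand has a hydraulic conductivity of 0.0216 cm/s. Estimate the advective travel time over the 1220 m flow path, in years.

Convert K: 0.0216 cm/s × 864 = 18.66 m/day.
Hydraulic gradient i = Δh / L = 28.2 / 1220 = 0.02311.
Darcy flux q = K · i = 18.66 × 0.02311 = 0.4314 m/day.
Seepage velocity v = q / n_e = 0.4314 / 0.23 = 1.876 m/day.
Travel time t = L / v = 1220 / 1.876 = 650.5 days = 1.781 years.

1.78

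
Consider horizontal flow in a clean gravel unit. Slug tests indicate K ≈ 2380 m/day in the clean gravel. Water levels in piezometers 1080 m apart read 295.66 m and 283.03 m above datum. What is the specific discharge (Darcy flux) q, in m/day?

Hydraulic gradient i = (295.66 − 283.03) / 1080 = 12.63 / 1080 = 0.01169.
Specific discharge q = K · i = 2380 × 0.01169 = 27.83 m/day.

27.8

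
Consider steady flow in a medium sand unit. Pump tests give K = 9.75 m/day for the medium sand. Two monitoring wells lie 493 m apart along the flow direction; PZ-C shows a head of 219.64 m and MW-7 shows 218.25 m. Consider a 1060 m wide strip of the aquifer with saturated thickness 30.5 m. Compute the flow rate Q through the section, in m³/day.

Cross-sectional area A = 1060 × 30.5 = 32330 m².
Hydraulic gradient i = (219.64 − 218.25) / 493 = 1.39 / 493 = 0.002819.
Darcy's law: Q = K · A · i = 9.750 × 32330 × 0.002819 = 888.7 m³/day.

889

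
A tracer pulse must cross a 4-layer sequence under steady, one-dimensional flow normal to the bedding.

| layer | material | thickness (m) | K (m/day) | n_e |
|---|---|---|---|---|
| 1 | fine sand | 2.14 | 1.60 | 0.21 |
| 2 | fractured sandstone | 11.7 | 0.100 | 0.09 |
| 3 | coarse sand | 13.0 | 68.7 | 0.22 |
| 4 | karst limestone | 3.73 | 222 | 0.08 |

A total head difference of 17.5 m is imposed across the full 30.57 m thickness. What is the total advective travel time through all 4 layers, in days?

31.6

With flow normal to the layers, continuity requires the same specific discharge q through every layer.
Σ(b_i/K_i) = 2.14/1.60 + 11.7/0.100 + 13.0/68.7 + 3.73/222 = 118.5 d.
q = Δh / Σ(b_i/K_i) = 17.5 / 118.5 = 0.1476 m/day.
In each layer the seepage velocity is v_i = q/n_i, so the layer transit time is t_i = b_i·n_i / q:
  layer 1 (fine sand): t_1 = 2.14 × 0.21 / 0.1476 = 3.044 d
  layer 2 (fractured sandstone): t_2 = 11.7 × 0.09 / 0.1476 = 7.133 d
  layer 3 (coarse sand): t_3 = 13.0 × 0.22 / 0.1476 = 19.37 d
  layer 4 (karst limestone): t_4 = 3.73 × 0.08 / 0.1476 = 2.021 d
Total t = Σ t_i = 31.57 days.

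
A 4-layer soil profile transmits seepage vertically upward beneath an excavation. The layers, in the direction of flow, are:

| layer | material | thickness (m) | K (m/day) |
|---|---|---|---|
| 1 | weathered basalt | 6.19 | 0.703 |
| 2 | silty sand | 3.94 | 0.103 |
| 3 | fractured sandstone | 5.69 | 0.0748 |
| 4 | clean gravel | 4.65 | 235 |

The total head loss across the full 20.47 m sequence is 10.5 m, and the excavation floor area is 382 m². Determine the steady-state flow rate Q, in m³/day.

Flow is perpendicular to layering, so the layers act in series and the equivalent K is the thickness-weighted harmonic mean.
Total thickness L = 6.19 + 3.94 + 5.69 + 4.65 = 20.47 m.
Σ(b_i/K_i) = 6.19/0.703 + 3.94/0.103 + 5.69/0.0748 + 4.65/235 = 123.1 d.
K_eq = L / Σ(b_i/K_i) = 20.47 / 123.1 = 0.1662 m/day.
Q = K_eq · A · (Δh/L) = 0.1662 × 382 × (10.5/20.47) = 32.57 m³/day.

32.6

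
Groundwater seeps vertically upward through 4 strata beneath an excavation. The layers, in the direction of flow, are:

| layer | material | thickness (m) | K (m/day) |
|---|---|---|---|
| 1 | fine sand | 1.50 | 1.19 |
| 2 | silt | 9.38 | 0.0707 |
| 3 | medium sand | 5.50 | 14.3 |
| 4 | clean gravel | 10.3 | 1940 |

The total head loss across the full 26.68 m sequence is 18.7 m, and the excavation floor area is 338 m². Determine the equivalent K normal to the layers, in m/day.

0.199

Flow is perpendicular to layering, so the layers act in series and the equivalent K is the thickness-weighted harmonic mean.
Total thickness L = 1.50 + 9.38 + 5.50 + 10.3 = 26.68 m.
Σ(b_i/K_i) = 1.50/1.19 + 9.38/0.0707 + 5.50/14.3 + 10.3/1940 = 134.3 d.
K_eq = L / Σ(b_i/K_i) = 26.68 / 134.3 = 0.1986 m/day.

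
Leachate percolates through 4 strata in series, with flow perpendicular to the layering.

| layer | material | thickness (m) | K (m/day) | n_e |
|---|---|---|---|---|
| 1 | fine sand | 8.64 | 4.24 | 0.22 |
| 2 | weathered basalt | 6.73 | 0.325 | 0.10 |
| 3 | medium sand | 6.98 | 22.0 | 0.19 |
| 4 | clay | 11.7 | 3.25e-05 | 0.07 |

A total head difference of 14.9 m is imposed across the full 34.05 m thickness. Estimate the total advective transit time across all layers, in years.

With flow normal to the layers, continuity requires the same specific discharge q through every layer.
Σ(b_i/K_i) = 8.64/4.24 + 6.73/0.325 + 6.98/22.0 + 11.7/3.25e-05 = 3.600e+05 d.
q = Δh / Σ(b_i/K_i) = 14.9 / 3.600e+05 = 4.139e-05 m/day.
In each layer the seepage velocity is v_i = q/n_i, so the layer transit time is t_i = b_i·n_i / q:
  layer 1 (fine sand): t_1 = 8.64 × 0.22 / 4.139e-05 = 45928 d
  layer 2 (weathered basalt): t_2 = 6.73 × 0.10 / 4.139e-05 = 16261 d
  layer 3 (medium sand): t_3 = 6.98 × 0.19 / 4.139e-05 = 32044 d
  layer 4 (clay): t_4 = 11.7 × 0.07 / 4.139e-05 = 19789 d
Total t = Σ t_i = 1.140e+05 days = 312.2 years.

312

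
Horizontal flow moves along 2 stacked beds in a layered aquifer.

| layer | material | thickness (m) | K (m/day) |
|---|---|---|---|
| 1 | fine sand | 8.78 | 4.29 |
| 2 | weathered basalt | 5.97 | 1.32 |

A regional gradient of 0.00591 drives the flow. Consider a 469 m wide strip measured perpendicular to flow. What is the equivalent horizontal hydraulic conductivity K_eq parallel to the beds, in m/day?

Flow is parallel to layering, so each bed carries its own Darcy discharge and the transmissivities add.
Σ(K_i·b_i) = 4.29×8.78 + 1.32×5.97 = 45.55 m²/day.
Total thickness b = 14.75 m, so K_eq = Σ(K_i·b_i)/b = 3.088 m/day.

3.09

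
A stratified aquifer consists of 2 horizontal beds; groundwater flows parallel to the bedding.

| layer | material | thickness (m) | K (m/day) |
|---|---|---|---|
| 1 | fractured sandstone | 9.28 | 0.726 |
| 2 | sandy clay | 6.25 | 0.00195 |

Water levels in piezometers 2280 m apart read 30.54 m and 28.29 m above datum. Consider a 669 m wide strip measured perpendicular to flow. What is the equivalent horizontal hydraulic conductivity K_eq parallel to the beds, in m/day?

Flow is parallel to layering, so each bed carries its own Darcy discharge and the transmissivities add.
Σ(K_i·b_i) = 0.726×9.28 + 0.00195×6.25 = 6.749 m²/day.
Total thickness b = 15.53 m, so K_eq = Σ(K_i·b_i)/b = 0.4346 m/day.

0.435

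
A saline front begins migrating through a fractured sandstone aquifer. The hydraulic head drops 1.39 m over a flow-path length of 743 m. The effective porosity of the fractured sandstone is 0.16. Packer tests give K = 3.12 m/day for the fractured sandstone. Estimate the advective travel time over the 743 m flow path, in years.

Hydraulic gradient i = Δh / L = 1.39 / 743 = 0.001871.
Darcy flux q = K · i = 3.120 × 0.001871 = 0.005837 m/day.
Seepage velocity v = q / n_e = 0.005837 / 0.16 = 0.03648 m/day.
Travel time t = L / v = 743 / 0.03648 = 20367 days = 55.76 years.

55.8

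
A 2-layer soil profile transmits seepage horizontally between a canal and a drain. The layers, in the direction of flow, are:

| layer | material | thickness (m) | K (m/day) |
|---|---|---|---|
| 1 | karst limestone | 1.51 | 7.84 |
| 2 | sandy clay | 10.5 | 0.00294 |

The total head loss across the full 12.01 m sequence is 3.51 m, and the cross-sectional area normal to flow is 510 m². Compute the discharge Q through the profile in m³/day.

0.501

Flow is perpendicular to layering, so the layers act in series and the equivalent K is the thickness-weighted harmonic mean.
Total thickness L = 1.51 + 10.5 = 12.01 m.
Σ(b_i/K_i) = 1.51/7.84 + 10.5/0.00294 = 3572 d.
K_eq = L / Σ(b_i/K_i) = 12.01 / 3572 = 0.003363 m/day.
Q = K_eq · A · (Δh/L) = 0.003363 × 510 × (3.51/12.01) = 0.5012 m³/day.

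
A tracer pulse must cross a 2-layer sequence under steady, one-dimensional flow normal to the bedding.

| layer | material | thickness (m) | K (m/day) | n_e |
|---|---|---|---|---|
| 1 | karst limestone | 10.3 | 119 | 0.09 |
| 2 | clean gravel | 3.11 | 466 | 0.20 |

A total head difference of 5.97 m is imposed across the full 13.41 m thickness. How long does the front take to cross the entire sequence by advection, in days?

0.0242

With flow normal to the layers, continuity requires the same specific discharge q through every layer.
Σ(b_i/K_i) = 10.3/119 + 3.11/466 = 0.09323 d.
q = Δh / Σ(b_i/K_i) = 5.97 / 0.09323 = 64.04 m/day.
In each layer the seepage velocity is v_i = q/n_i, so the layer transit time is t_i = b_i·n_i / q:
  layer 1 (karst limestone): t_1 = 10.3 × 0.09 / 64.04 = 0.01448 d
  layer 2 (clean gravel): t_2 = 3.11 × 0.20 / 64.04 = 0.009713 d
Total t = Σ t_i = 0.02419 days.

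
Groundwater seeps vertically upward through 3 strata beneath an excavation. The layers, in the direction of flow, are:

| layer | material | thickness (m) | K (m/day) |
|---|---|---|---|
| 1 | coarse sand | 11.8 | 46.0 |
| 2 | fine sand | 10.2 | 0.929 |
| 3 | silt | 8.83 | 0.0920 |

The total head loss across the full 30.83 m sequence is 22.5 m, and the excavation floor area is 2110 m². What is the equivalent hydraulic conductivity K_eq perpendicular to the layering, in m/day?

0.288

Flow is perpendicular to layering, so the layers act in series and the equivalent K is the thickness-weighted harmonic mean.
Total thickness L = 11.8 + 10.2 + 8.83 = 30.83 m.
Σ(b_i/K_i) = 11.8/46.0 + 10.2/0.929 + 8.83/0.0920 = 107.2 d.
K_eq = L / Σ(b_i/K_i) = 30.83 / 107.2 = 0.2876 m/day.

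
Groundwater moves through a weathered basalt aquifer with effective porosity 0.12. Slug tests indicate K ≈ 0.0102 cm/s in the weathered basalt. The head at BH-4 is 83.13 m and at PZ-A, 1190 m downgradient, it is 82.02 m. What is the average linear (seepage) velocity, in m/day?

Convert K: 0.0102 cm/s × 864 = 8.813 m/day.
Hydraulic gradient i = (83.13 − 82.02) / 1190 = 1.11 / 1190 = 0.0009328.
Darcy flux q = K · i = 8.813 × 0.0009328 = 0.008220 m/day.
Seepage velocity v = q / n_e = 0.008220 / 0.12 = 0.06850 m/day.

0.0685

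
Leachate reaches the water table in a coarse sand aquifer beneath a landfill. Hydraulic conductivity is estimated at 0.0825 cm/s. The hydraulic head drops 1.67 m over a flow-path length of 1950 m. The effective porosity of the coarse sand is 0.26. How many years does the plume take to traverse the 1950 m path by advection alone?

Convert K: 0.0825 cm/s × 864 = 71.28 m/day.
Hydraulic gradient i = Δh / L = 1.67 / 1950 = 0.0008564.
Darcy flux q = K · i = 71.28 × 0.0008564 = 0.06104 m/day.
Seepage velocity v = q / n_e = 0.06104 / 0.26 = 0.2348 m/day.
Travel time t = L / v = 1950 / 0.2348 = 8305 days = 22.74 years.

22.7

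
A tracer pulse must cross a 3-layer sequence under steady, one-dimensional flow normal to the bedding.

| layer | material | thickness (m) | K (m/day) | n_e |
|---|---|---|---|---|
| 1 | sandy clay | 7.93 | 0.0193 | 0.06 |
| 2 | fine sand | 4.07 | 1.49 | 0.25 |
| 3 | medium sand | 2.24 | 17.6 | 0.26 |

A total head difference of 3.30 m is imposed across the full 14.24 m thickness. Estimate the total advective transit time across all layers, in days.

With flow normal to the layers, continuity requires the same specific discharge q through every layer.
Σ(b_i/K_i) = 7.93/0.0193 + 4.07/1.49 + 2.24/17.6 = 413.7 d.
q = Δh / Σ(b_i/K_i) = 3.30 / 413.7 = 0.007976 m/day.
In each layer the seepage velocity is v_i = q/n_i, so the layer transit time is t_i = b_i·n_i / q:
  layer 1 (sandy clay): t_1 = 7.93 × 0.06 / 0.007976 = 59.65 d
  layer 2 (fine sand): t_2 = 4.07 × 0.25 / 0.007976 = 127.6 d
  layer 3 (medium sand): t_3 = 2.24 × 0.26 / 0.007976 = 73.02 d
Total t = Σ t_i = 260.2 days.

260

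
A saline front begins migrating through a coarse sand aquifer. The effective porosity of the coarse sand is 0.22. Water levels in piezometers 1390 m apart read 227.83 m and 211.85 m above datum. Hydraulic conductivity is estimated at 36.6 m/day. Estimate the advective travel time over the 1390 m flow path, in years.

Hydraulic gradient i = (227.83 − 211.85) / 1390 = 15.98 / 1390 = 0.01150.
Darcy flux q = K · i = 36.60 × 0.01150 = 0.4208 m/day.
Seepage velocity v = q / n_e = 0.4208 / 0.22 = 1.913 m/day.
Travel time t = L / v = 1390 / 1.913 = 726.8 days = 1.990 years.

1.99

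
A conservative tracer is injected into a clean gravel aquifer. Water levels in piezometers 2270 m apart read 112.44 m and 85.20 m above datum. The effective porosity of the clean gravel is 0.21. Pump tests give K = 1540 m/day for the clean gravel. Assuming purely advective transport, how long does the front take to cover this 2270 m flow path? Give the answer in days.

Hydraulic gradient i = (112.44 − 85.20) / 2270 = 27.24 / 2270 = 0.01200.
Darcy flux q = K · i = 1540 × 0.01200 = 18.48 m/day.
Seepage velocity v = q / n_e = 18.48 / 0.21 = 88.00 m/day.
Travel time t = L / v = 2270 / 88.00 = 25.80 days.

25.8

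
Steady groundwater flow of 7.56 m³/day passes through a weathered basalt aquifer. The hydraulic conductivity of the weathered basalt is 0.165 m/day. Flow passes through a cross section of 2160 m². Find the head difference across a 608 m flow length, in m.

From Q = K·A·i, i = Q / (K·A) = 7.56 / (0.1650 × 2160) = 0.02121.
Head loss Δh = i · L = 0.02121 × 608 = 12.90 m.

12.9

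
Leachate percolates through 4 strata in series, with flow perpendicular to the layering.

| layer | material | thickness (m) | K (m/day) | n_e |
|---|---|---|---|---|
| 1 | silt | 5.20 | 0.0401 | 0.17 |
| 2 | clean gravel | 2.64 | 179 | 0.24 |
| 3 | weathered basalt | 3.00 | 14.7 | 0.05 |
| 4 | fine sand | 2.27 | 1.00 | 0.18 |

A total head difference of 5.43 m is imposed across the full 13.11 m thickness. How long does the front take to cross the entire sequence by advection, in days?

With flow normal to the layers, continuity requires the same specific discharge q through every layer.
Σ(b_i/K_i) = 5.20/0.0401 + 2.64/179 + 3.00/14.7 + 2.27/1.00 = 132.2 d.
q = Δh / Σ(b_i/K_i) = 5.43 / 132.2 = 0.04109 m/day.
In each layer the seepage velocity is v_i = q/n_i, so the layer transit time is t_i = b_i·n_i / q:
  layer 1 (silt): t_1 = 5.20 × 0.17 / 0.04109 = 21.52 d
  layer 2 (clean gravel): t_2 = 2.64 × 0.24 / 0.04109 = 15.42 d
  layer 3 (weathered basalt): t_3 = 3.00 × 0.05 / 0.04109 = 3.651 d
  layer 4 (fine sand): t_4 = 2.27 × 0.18 / 0.04109 = 9.945 d
Total t = Σ t_i = 50.53 days.

50.5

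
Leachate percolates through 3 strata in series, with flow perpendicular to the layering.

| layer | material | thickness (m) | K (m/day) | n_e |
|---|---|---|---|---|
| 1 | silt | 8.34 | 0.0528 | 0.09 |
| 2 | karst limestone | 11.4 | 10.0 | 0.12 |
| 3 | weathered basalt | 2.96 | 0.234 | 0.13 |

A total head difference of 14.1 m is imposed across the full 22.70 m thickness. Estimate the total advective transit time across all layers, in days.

30.5

With flow normal to the layers, continuity requires the same specific discharge q through every layer.
Σ(b_i/K_i) = 8.34/0.0528 + 11.4/10.0 + 2.96/0.234 = 171.7 d.
q = Δh / Σ(b_i/K_i) = 14.1 / 171.7 = 0.08210 m/day.
In each layer the seepage velocity is v_i = q/n_i, so the layer transit time is t_i = b_i·n_i / q:
  layer 1 (silt): t_1 = 8.34 × 0.09 / 0.08210 = 9.143 d
  layer 2 (karst limestone): t_2 = 11.4 × 0.12 / 0.08210 = 16.66 d
  layer 3 (weathered basalt): t_3 = 2.96 × 0.13 / 0.08210 = 4.687 d
Total t = Σ t_i = 30.49 days.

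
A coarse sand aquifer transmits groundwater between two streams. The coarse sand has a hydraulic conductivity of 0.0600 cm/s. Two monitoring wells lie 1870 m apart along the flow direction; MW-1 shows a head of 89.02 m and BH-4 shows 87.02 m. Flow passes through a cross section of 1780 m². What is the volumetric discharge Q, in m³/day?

Convert K: 0.0600 cm/s × 864 = 51.84 m/day.
Hydraulic gradient i = (89.02 − 87.02) / 1870 = 2 / 1870 = 0.001070.
Darcy's law: Q = K · A · i = 51.84 × 1780 × 0.001070 = 98.69 m³/day.

98.7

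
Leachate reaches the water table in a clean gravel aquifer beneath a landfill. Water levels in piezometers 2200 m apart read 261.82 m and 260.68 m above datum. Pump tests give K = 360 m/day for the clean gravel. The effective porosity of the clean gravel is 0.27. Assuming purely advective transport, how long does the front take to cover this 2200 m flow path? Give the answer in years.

Hydraulic gradient i = (261.82 − 260.68) / 2200 = 1.14 / 2200 = 0.0005182.
Darcy flux q = K · i = 360.0 × 0.0005182 = 0.1865 m/day.
Seepage velocity v = q / n_e = 0.1865 / 0.27 = 0.6909 m/day.
Travel time t = L / v = 2200 / 0.6909 = 3184 days = 8.718 years.

8.72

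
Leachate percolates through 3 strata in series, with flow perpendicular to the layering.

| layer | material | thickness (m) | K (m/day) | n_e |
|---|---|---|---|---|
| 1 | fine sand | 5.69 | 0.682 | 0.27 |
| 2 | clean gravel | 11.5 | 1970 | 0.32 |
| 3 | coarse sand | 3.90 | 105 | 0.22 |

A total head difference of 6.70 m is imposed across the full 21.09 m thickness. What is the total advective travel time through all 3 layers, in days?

7.60

With flow normal to the layers, continuity requires the same specific discharge q through every layer.
Σ(b_i/K_i) = 5.69/0.682 + 11.5/1970 + 3.90/105 = 8.386 d.
q = Δh / Σ(b_i/K_i) = 6.70 / 8.386 = 0.7989 m/day.
In each layer the seepage velocity is v_i = q/n_i, so the layer transit time is t_i = b_i·n_i / q:
  layer 1 (fine sand): t_1 = 5.69 × 0.27 / 0.7989 = 1.923 d
  layer 2 (clean gravel): t_2 = 11.5 × 0.32 / 0.7989 = 4.606 d
  layer 3 (coarse sand): t_3 = 3.90 × 0.22 / 0.7989 = 1.074 d
Total t = Σ t_i = 7.603 days.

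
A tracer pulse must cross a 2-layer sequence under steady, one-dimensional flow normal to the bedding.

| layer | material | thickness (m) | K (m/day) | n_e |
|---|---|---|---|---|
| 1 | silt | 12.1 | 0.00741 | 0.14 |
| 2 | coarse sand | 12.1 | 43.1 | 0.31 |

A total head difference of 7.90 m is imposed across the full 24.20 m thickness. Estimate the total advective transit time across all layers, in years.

With flow normal to the layers, continuity requires the same specific discharge q through every layer.
Σ(b_i/K_i) = 12.1/0.00741 + 12.1/43.1 = 1633 d.
q = Δh / Σ(b_i/K_i) = 7.90 / 1633 = 0.004837 m/day.
In each layer the seepage velocity is v_i = q/n_i, so the layer transit time is t_i = b_i·n_i / q:
  layer 1 (silt): t_1 = 12.1 × 0.14 / 0.004837 = 350.2 d
  layer 2 (coarse sand): t_2 = 12.1 × 0.31 / 0.004837 = 775.5 d
Total t = Σ t_i = 1126 days = 3.082 years.

3.08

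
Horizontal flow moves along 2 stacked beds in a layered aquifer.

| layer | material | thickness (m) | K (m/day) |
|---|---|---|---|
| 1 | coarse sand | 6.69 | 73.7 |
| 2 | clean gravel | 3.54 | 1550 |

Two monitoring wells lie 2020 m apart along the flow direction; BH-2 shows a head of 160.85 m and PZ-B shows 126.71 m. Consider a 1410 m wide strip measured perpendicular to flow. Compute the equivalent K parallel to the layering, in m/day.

585

Flow is parallel to layering, so each bed carries its own Darcy discharge and the transmissivities add.
Σ(K_i·b_i) = 73.7×6.69 + 1550×3.54 = 5980 m²/day.
Total thickness b = 10.23 m, so K_eq = Σ(K_i·b_i)/b = 584.6 m/day.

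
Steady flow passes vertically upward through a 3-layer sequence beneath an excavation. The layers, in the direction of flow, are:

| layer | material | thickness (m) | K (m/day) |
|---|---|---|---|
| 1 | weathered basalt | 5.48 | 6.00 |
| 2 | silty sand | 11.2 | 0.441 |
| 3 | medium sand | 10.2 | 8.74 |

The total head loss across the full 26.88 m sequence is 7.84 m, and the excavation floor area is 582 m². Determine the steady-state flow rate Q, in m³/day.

166

Flow is perpendicular to layering, so the layers act in series and the equivalent K is the thickness-weighted harmonic mean.
Total thickness L = 5.48 + 11.2 + 10.2 = 26.88 m.
Σ(b_i/K_i) = 5.48/6.00 + 11.2/0.441 + 10.2/8.74 = 27.48 d.
K_eq = L / Σ(b_i/K_i) = 26.88 / 27.48 = 0.9783 m/day.
Q = K_eq · A · (Δh/L) = 0.9783 × 582 × (7.84/26.88) = 166.1 m³/day.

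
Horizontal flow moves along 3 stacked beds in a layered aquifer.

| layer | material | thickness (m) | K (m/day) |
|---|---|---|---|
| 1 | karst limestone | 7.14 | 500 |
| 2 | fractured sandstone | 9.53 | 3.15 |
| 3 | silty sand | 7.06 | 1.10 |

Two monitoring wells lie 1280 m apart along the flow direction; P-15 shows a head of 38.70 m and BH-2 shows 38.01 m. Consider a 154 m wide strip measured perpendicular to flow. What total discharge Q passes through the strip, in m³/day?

Flow is parallel to layering, so each bed carries its own Darcy discharge and the transmissivities add.
Σ(K_i·b_i) = 500×7.14 + 3.15×9.53 + 1.10×7.06 = 3608 m²/day.
Hydraulic gradient i = (38.70 − 38.01) / 1280 = 0.69 / 1280 = 0.0005391.
Q = Σ(K_i·b_i) · W · i = 3608 × 154 × 0.0005391 = 299.5 m³/day.

300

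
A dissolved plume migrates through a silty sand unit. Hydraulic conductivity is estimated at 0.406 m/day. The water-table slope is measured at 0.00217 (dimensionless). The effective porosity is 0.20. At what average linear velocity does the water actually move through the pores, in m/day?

Hydraulic gradient i = 0.00217.
Darcy flux q = K · i = 0.4060 × 0.002170 = 0.0008810 m/day.
Seepage velocity v = q / n_e = 0.0008810 / 0.20 = 0.004405 m/day.

0.00441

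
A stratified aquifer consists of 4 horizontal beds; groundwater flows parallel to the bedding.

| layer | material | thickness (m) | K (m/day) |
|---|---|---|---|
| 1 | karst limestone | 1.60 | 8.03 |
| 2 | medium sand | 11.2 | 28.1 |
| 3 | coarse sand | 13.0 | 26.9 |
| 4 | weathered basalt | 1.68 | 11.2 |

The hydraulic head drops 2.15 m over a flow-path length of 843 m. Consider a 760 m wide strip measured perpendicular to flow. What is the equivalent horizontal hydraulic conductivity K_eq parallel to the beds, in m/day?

Flow is parallel to layering, so each bed carries its own Darcy discharge and the transmissivities add.
Σ(K_i·b_i) = 8.03×1.60 + 28.1×11.2 + 26.9×13.0 + 11.2×1.68 = 696.1 m²/day.
Total thickness b = 27.48 m, so K_eq = Σ(K_i·b_i)/b = 25.33 m/day.

25.3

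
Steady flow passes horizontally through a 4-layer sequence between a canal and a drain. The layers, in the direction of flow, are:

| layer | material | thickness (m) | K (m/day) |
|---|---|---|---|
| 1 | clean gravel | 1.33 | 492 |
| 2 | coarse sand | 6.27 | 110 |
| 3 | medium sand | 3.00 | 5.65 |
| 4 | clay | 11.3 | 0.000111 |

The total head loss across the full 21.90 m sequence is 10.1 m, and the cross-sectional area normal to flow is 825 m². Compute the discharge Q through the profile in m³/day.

0.0818

Flow is perpendicular to layering, so the layers act in series and the equivalent K is the thickness-weighted harmonic mean.
Total thickness L = 1.33 + 6.27 + 3.00 + 11.3 = 21.90 m.
Σ(b_i/K_i) = 1.33/492 + 6.27/110 + 3.00/5.65 + 11.3/0.000111 = 1.018e+05 d.
K_eq = L / Σ(b_i/K_i) = 21.90 / 1.018e+05 = 0.0002151 m/day.
Q = K_eq · A · (Δh/L) = 0.0002151 × 825 × (10.1/21.90) = 0.08185 m³/day.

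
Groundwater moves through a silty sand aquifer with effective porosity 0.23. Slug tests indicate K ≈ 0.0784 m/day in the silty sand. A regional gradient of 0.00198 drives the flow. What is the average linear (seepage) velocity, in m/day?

0.000675

Hydraulic gradient i = 0.00198.
Darcy flux q = K · i = 0.07840 × 0.001980 = 0.0001552 m/day.
Seepage velocity v = q / n_e = 0.0001552 / 0.23 = 0.0006749 m/day.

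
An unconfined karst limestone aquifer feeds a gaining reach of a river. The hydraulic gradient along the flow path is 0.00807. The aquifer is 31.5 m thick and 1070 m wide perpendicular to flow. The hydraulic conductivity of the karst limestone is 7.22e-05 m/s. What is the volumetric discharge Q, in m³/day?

Convert K: 7.22e-05 m/s × 86400 = 6.238 m/day.
Cross-sectional area A = 1070 × 31.5 = 33705 m².
Hydraulic gradient i = 0.00807.
Darcy's law: Q = K · A · i = 6.238 × 33705 × 0.008070 = 1697 m³/day.

1700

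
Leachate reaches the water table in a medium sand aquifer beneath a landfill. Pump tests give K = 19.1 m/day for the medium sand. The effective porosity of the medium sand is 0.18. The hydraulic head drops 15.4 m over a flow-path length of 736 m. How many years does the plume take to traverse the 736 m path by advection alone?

0.908

Hydraulic gradient i = Δh / L = 15.4 / 736 = 0.02092.
Darcy flux q = K · i = 19.10 × 0.02092 = 0.3996 m/day.
Seepage velocity v = q / n_e = 0.3996 / 0.18 = 2.220 m/day.
Travel time t = L / v = 736 / 2.220 = 331.5 days = 0.9076 years.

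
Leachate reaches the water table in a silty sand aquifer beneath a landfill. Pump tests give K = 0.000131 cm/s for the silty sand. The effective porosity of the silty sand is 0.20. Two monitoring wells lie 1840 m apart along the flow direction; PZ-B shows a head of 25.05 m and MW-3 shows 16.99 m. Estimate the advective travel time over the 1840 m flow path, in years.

2030

Convert K: 0.000131 cm/s × 864 = 0.1132 m/day.
Hydraulic gradient i = (25.05 − 16.99) / 1840 = 8.06 / 1840 = 0.004380.
Darcy flux q = K · i = 0.1132 × 0.004380 = 0.0004958 m/day.
Seepage velocity v = q / n_e = 0.0004958 / 0.20 = 0.002479 m/day.
Travel time t = L / v = 1840 / 0.002479 = 7.422e+05 days = 2032 years.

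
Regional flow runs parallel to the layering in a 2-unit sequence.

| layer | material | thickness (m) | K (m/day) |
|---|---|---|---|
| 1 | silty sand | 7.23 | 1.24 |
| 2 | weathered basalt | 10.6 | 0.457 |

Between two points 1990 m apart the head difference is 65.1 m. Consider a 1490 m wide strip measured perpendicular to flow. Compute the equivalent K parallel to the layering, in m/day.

0.775

Flow is parallel to layering, so each bed carries its own Darcy discharge and the transmissivities add.
Σ(K_i·b_i) = 1.24×7.23 + 0.457×10.6 = 13.81 m²/day.
Total thickness b = 17.83 m, so K_eq = Σ(K_i·b_i)/b = 0.7745 m/day.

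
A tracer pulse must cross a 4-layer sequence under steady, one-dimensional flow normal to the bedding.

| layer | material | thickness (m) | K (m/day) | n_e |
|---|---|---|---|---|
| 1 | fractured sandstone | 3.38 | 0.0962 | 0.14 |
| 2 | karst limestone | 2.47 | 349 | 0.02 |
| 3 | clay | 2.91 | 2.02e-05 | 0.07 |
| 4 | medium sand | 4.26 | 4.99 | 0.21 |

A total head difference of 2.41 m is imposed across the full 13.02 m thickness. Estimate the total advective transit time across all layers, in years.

With flow normal to the layers, continuity requires the same specific discharge q through every layer.
Σ(b_i/K_i) = 3.38/0.0962 + 2.47/349 + 2.91/2.02e-05 + 4.26/4.99 = 1.441e+05 d.
q = Δh / Σ(b_i/K_i) = 2.41 / 1.441e+05 = 1.673e-05 m/day.
In each layer the seepage velocity is v_i = q/n_i, so the layer transit time is t_i = b_i·n_i / q:
  layer 1 (fractured sandstone): t_1 = 3.38 × 0.14 / 1.673e-05 = 28293 d
  layer 2 (karst limestone): t_2 = 2.47 × 0.02 / 1.673e-05 = 2954 d
  layer 3 (clay): t_3 = 2.91 × 0.07 / 1.673e-05 = 12179 d
  layer 4 (medium sand): t_4 = 4.26 × 0.21 / 1.673e-05 = 53489 d
Total t = Σ t_i = 96915 days = 265.3 years.

265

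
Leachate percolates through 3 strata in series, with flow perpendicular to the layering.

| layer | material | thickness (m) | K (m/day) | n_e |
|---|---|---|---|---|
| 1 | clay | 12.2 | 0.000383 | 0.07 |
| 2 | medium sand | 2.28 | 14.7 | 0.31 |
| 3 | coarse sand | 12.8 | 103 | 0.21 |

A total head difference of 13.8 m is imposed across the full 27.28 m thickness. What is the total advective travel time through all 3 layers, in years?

With flow normal to the layers, continuity requires the same specific discharge q through every layer.
Σ(b_i/K_i) = 12.2/0.000383 + 2.28/14.7 + 12.8/103 = 31854 d.
q = Δh / Σ(b_i/K_i) = 13.8 / 31854 = 0.0004332 m/day.
In each layer the seepage velocity is v_i = q/n_i, so the layer transit time is t_i = b_i·n_i / q:
  layer 1 (clay): t_1 = 12.2 × 0.07 / 0.0004332 = 1971 d
  layer 2 (medium sand): t_2 = 2.28 × 0.31 / 0.0004332 = 1631 d
  layer 3 (coarse sand): t_3 = 12.8 × 0.21 / 0.0004332 = 6205 d
Total t = Σ t_i = 9807 days = 26.85 years.

26.9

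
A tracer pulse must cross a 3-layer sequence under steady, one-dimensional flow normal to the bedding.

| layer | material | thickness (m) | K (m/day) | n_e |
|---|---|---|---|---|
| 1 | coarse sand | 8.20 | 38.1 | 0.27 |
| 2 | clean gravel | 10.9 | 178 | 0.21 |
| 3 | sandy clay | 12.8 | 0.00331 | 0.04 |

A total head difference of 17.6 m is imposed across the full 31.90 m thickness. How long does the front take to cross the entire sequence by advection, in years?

With flow normal to the layers, continuity requires the same specific discharge q through every layer.
Σ(b_i/K_i) = 8.20/38.1 + 10.9/178 + 12.8/0.00331 = 3867 d.
q = Δh / Σ(b_i/K_i) = 17.6 / 3867 = 0.004551 m/day.
In each layer the seepage velocity is v_i = q/n_i, so the layer transit time is t_i = b_i·n_i / q:
  layer 1 (coarse sand): t_1 = 8.20 × 0.27 / 0.004551 = 486.5 d
  layer 2 (clean gravel): t_2 = 10.9 × 0.21 / 0.004551 = 503.0 d
  layer 3 (sandy clay): t_3 = 12.8 × 0.04 / 0.004551 = 112.5 d
Total t = Σ t_i = 1102 days = 3.017 years.

3.02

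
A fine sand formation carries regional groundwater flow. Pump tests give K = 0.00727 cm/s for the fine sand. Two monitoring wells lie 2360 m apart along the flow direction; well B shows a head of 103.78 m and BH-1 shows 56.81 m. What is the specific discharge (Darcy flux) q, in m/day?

0.125

Convert K: 0.00727 cm/s × 864 = 6.281 m/day.
Hydraulic gradient i = (103.78 − 56.81) / 2360 = 46.97 / 2360 = 0.01990.
Specific discharge q = K · i = 6.281 × 0.01990 = 0.1250 m/day.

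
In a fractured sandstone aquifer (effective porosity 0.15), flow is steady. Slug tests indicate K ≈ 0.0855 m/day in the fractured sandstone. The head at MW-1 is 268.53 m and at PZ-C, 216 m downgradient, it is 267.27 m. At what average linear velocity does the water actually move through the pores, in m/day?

0.00333

Hydraulic gradient i = (268.53 − 267.27) / 216 = 1.26 / 216 = 0.005833.
Darcy flux q = K · i = 0.08550 × 0.005833 = 0.0004988 m/day.
Seepage velocity v = q / n_e = 0.0004988 / 0.15 = 0.003325 m/day.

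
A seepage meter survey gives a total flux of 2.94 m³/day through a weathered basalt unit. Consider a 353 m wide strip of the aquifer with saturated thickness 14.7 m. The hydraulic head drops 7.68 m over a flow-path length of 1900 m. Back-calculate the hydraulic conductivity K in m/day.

0.140

Cross-sectional area A = 353 × 14.7 = 5189 m².
Hydraulic gradient i = Δh / L = 7.68 / 1900 = 0.004042.
From Q = K·A·i, K = Q / (A·i) = 2.94 / (5189 × 0.004042) = 0.1402 m/day.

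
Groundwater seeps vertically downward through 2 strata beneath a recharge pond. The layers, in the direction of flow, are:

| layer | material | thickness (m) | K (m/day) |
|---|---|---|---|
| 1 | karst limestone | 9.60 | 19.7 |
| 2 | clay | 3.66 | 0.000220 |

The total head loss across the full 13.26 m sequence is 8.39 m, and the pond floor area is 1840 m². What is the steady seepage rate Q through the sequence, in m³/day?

0.928

Flow is perpendicular to layering, so the layers act in series and the equivalent K is the thickness-weighted harmonic mean.
Total thickness L = 9.60 + 3.66 = 13.26 m.
Σ(b_i/K_i) = 9.60/19.7 + 3.66/0.000220 = 16637 d.
K_eq = L / Σ(b_i/K_i) = 13.26 / 16637 = 0.0007970 m/day.
Q = K_eq · A · (Δh/L) = 0.0007970 × 1840 × (8.39/13.26) = 0.9279 m³/day.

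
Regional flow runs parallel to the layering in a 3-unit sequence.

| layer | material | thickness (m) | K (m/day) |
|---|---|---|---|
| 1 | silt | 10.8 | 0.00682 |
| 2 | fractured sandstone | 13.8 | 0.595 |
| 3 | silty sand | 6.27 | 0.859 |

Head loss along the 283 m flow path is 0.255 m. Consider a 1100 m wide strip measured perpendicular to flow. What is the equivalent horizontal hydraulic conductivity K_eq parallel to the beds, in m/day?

Flow is parallel to layering, so each bed carries its own Darcy discharge and the transmissivities add.
Σ(K_i·b_i) = 0.00682×10.8 + 0.595×13.8 + 0.859×6.27 = 13.67 m²/day.
Total thickness b = 30.87 m, so K_eq = Σ(K_i·b_i)/b = 0.4428 m/day.

0.443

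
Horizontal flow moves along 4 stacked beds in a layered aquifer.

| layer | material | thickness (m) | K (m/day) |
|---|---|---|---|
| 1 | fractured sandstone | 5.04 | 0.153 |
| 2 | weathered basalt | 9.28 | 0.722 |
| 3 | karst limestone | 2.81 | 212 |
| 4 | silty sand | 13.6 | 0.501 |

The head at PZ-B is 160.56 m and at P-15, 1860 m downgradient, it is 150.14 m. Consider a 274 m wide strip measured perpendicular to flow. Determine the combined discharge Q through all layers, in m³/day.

Flow is parallel to layering, so each bed carries its own Darcy discharge and the transmissivities add.
Σ(K_i·b_i) = 0.153×5.04 + 0.722×9.28 + 212×2.81 + 0.501×13.6 = 610.0 m²/day.
Hydraulic gradient i = (160.56 − 150.14) / 1860 = 10.42 / 1860 = 0.005602.
Q = Σ(K_i·b_i) · W · i = 610.0 × 274 × 0.005602 = 936.4 m³/day.

936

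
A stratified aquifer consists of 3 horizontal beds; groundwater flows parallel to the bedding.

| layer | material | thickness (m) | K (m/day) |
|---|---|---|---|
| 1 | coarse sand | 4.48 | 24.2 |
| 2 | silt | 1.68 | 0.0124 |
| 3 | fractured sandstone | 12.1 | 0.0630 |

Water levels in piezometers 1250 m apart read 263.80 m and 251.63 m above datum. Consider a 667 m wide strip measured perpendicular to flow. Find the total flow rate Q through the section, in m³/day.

709

Flow is parallel to layering, so each bed carries its own Darcy discharge and the transmissivities add.
Σ(K_i·b_i) = 24.2×4.48 + 0.0124×1.68 + 0.0630×12.1 = 109.2 m²/day.
Hydraulic gradient i = (263.80 − 251.63) / 1250 = 12.17 / 1250 = 0.009736.
Q = Σ(K_i·b_i) · W · i = 109.2 × 667 × 0.009736 = 709.1 m³/day.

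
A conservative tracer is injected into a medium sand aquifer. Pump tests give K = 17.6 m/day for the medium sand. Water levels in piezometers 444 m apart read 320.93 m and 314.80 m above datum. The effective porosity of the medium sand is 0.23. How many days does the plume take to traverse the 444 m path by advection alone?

Hydraulic gradient i = (320.93 − 314.80) / 444 = 6.13 / 444 = 0.01381.
Darcy flux q = K · i = 17.60 × 0.01381 = 0.2430 m/day.
Seepage velocity v = q / n_e = 0.2430 / 0.23 = 1.056 m/day.
Travel time t = L / v = 444 / 1.056 = 420.3 days.

420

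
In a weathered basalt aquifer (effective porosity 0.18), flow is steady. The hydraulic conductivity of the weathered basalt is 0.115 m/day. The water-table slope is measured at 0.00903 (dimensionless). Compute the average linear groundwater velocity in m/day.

Hydraulic gradient i = 0.00903.
Darcy flux q = K · i = 0.1150 × 0.009030 = 0.001038 m/day.
Seepage velocity v = q / n_e = 0.001038 / 0.18 = 0.005769 m/day.

0.00577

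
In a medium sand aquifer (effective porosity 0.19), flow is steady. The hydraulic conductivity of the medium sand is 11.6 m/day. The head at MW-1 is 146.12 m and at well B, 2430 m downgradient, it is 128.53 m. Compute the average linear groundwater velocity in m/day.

Hydraulic gradient i = (146.12 − 128.53) / 2430 = 17.59 / 2430 = 0.007239.
Darcy flux q = K · i = 11.60 × 0.007239 = 0.08397 m/day.
Seepage velocity v = q / n_e = 0.08397 / 0.19 = 0.4419 m/day.

0.442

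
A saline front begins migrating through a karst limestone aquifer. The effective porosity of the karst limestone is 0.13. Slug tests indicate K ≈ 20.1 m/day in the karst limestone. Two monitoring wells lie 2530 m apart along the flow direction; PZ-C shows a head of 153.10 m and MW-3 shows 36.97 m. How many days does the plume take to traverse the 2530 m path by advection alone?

356

Hydraulic gradient i = (153.10 − 36.97) / 2530 = 116.13 / 2530 = 0.04590.
Darcy flux q = K · i = 20.10 × 0.04590 = 0.9226 m/day.
Seepage velocity v = q / n_e = 0.9226 / 0.13 = 7.097 m/day.
Travel time t = L / v = 2530 / 7.097 = 356.5 days.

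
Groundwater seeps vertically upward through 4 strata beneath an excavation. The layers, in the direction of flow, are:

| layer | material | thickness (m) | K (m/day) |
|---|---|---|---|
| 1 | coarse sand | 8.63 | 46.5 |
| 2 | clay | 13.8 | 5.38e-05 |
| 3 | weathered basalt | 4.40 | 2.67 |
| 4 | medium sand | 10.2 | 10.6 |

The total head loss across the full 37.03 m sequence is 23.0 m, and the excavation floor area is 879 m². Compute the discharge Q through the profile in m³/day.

0.0788

Flow is perpendicular to layering, so the layers act in series and the equivalent K is the thickness-weighted harmonic mean.
Total thickness L = 8.63 + 13.8 + 4.40 + 10.2 = 37.03 m.
Σ(b_i/K_i) = 8.63/46.5 + 13.8/5.38e-05 + 4.40/2.67 + 10.2/10.6 = 2.565e+05 d.
K_eq = L / Σ(b_i/K_i) = 37.03 / 2.565e+05 = 0.0001444 m/day.
Q = K_eq · A · (Δh/L) = 0.0001444 × 879 × (23.0/37.03) = 0.07882 m³/day.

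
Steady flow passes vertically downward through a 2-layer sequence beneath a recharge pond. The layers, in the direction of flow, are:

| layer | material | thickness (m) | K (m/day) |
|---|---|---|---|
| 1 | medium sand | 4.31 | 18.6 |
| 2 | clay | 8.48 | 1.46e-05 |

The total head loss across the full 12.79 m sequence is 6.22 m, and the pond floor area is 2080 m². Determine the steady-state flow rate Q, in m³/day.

0.0223

Flow is perpendicular to layering, so the layers act in series and the equivalent K is the thickness-weighted harmonic mean.
Total thickness L = 4.31 + 8.48 = 12.79 m.
Σ(b_i/K_i) = 4.31/18.6 + 8.48/1.46e-05 = 5.808e+05 d.
K_eq = L / Σ(b_i/K_i) = 12.79 / 5.808e+05 = 2.202e-05 m/day.
Q = K_eq · A · (Δh/L) = 2.202e-05 × 2080 × (6.22/12.79) = 0.02227 m³/day.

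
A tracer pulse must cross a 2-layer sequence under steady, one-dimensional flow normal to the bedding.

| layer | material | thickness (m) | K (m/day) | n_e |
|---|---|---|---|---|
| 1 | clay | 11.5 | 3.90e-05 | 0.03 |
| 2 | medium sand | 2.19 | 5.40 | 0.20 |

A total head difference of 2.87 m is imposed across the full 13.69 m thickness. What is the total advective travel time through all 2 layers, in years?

With flow normal to the layers, continuity requires the same specific discharge q through every layer.
Σ(b_i/K_i) = 11.5/3.90e-05 + 2.19/5.40 = 2.949e+05 d.
q = Δh / Σ(b_i/K_i) = 2.87 / 2.949e+05 = 9.733e-06 m/day.
In each layer the seepage velocity is v_i = q/n_i, so the layer transit time is t_i = b_i·n_i / q:
  layer 1 (clay): t_1 = 11.5 × 0.03 / 9.733e-06 = 35446 d
  layer 2 (medium sand): t_2 = 2.19 × 0.20 / 9.733e-06 = 45001 d
Total t = Σ t_i = 80448 days = 220.3 years.

220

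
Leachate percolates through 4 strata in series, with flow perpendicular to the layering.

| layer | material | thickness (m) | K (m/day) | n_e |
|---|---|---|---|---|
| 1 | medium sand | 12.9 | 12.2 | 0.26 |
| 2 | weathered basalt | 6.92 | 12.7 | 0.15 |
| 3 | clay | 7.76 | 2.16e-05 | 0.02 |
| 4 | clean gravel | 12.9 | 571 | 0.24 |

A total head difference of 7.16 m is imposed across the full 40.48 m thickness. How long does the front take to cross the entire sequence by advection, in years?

1050

With flow normal to the layers, continuity requires the same specific discharge q through every layer.
Σ(b_i/K_i) = 12.9/12.2 + 6.92/12.7 + 7.76/2.16e-05 + 12.9/571 = 3.593e+05 d.
q = Δh / Σ(b_i/K_i) = 7.16 / 3.593e+05 = 1.993e-05 m/day.
In each layer the seepage velocity is v_i = q/n_i, so the layer transit time is t_i = b_i·n_i / q:
  layer 1 (medium sand): t_1 = 12.9 × 0.26 / 1.993e-05 = 1.683e+05 d
  layer 2 (weathered basalt): t_2 = 6.92 × 0.15 / 1.993e-05 = 52083 d
  layer 3 (clay): t_3 = 7.76 × 0.02 / 1.993e-05 = 7787 d
  layer 4 (clean gravel): t_4 = 12.9 × 0.24 / 1.993e-05 = 1.553e+05 d
Total t = Σ t_i = 3.835e+05 days = 1050 years.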